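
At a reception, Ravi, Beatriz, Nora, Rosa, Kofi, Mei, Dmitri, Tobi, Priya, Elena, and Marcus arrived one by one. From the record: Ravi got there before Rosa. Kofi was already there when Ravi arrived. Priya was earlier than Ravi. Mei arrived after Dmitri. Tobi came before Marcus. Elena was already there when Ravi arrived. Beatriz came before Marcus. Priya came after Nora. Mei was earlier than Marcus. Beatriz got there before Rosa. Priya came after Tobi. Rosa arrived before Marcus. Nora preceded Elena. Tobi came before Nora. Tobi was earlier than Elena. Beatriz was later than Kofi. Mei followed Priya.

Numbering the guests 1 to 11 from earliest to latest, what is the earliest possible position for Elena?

Nora and Tobi must both come before Elena — 2 forced predecessors.
Nothing else is forced ahead of Elena, so their earliest slot is position 2 + 1 = 3.

3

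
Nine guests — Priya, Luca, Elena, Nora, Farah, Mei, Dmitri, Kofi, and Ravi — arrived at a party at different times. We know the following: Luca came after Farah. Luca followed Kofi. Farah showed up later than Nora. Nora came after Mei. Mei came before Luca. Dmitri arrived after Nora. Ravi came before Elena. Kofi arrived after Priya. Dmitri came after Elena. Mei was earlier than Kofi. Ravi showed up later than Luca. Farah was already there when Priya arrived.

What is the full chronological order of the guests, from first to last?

Mei, Nora, Farah, Priya, Kofi, Luca, Ravi, Elena, Dmitri

The constraints fix every adjacent pair, so only one ordering works:
Mei → Nora → Farah → Priya → Kofi → Luca → Ravi → Elena → Dmitri.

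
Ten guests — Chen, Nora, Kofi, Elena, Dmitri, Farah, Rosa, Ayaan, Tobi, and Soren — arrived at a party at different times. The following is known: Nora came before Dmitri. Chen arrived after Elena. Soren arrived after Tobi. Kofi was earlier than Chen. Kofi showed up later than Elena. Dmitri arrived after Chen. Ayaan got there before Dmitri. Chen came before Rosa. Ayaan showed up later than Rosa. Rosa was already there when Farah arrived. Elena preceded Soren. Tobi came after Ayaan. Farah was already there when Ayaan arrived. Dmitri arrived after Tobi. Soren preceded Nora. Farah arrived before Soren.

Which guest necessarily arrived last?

Every other guest has a chain of constraints placing them before Dmitri, so Dmitri is last.

Dmitri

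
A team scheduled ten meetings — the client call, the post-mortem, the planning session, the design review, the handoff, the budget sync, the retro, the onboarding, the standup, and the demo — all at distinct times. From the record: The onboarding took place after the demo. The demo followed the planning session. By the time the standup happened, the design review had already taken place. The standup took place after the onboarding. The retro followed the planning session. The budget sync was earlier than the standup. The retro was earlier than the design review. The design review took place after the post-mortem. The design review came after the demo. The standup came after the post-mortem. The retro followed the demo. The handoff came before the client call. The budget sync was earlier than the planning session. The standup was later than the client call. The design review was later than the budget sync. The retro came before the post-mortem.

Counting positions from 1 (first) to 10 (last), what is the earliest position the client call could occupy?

The handoff must come before the client call — 1 forced predecessor.
Nothing else is forced ahead of the client call, so its earliest slot is position 1 + 1 = 2.

2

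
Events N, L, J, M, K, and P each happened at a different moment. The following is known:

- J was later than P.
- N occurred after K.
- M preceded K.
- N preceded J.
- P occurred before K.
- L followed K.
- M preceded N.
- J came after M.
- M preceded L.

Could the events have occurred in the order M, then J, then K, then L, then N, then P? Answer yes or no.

no

The constraints require P before K, but in the proposed sequence K appears ahead of P. That one violation is enough.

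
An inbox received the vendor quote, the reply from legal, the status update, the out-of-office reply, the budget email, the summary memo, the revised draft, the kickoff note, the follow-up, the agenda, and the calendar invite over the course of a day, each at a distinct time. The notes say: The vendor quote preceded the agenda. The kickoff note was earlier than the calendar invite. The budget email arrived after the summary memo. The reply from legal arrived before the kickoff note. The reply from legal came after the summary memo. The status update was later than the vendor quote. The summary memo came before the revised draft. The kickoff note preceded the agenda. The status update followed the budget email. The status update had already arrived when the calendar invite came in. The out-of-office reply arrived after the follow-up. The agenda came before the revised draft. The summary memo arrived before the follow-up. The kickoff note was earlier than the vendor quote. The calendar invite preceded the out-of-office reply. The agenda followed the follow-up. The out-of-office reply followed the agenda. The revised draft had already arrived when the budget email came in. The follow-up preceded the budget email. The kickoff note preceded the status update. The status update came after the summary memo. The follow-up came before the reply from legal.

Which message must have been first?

The summary memo has a chain of constraints placing it before every other message, so the summary memo must be first.

the summary memo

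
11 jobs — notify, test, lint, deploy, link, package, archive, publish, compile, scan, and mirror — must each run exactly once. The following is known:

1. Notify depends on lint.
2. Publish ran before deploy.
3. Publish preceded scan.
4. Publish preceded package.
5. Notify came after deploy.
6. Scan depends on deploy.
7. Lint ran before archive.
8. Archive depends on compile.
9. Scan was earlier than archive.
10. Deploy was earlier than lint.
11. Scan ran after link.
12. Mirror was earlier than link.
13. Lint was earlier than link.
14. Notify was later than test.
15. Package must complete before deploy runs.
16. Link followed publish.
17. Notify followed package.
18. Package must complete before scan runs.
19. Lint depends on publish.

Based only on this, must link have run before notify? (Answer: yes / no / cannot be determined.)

cannot be determined

No chain of stated constraints runs from link to notify, and none runs from notify to link either.
So the relative order of link and notify is not fixed by the given facts.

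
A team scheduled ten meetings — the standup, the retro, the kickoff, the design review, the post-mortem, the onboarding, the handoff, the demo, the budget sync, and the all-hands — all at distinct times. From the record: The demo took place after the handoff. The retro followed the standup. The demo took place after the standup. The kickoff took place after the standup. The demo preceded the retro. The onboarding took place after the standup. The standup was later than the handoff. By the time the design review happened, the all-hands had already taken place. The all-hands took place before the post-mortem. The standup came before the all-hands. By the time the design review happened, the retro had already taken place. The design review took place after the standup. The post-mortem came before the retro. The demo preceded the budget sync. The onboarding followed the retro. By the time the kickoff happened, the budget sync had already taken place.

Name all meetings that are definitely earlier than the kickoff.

the budget sync, the demo, the handoff, the standup

Directly stated before the kickoff: the budget sync and the standup.
The demo reaches the kickoff via the demo → the budget sync → the kickoff.
The handoff reaches the kickoff via the handoff → the standup → the kickoff.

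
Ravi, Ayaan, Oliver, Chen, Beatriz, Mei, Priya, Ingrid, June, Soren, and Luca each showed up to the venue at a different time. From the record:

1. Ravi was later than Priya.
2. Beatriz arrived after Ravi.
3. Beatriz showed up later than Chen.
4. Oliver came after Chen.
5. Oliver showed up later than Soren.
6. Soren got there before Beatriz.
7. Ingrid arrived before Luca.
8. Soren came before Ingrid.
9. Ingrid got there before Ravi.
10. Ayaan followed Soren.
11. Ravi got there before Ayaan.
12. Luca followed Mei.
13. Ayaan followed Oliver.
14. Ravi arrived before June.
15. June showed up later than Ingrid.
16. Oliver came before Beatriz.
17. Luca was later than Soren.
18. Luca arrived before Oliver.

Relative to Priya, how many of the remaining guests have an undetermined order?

6

Forced after Priya: Ayaan, Beatriz, June, and Ravi.
That leaves Chen, Ingrid, Luca, Mei, Oliver, and Soren with no forced order relative to Priya — 6.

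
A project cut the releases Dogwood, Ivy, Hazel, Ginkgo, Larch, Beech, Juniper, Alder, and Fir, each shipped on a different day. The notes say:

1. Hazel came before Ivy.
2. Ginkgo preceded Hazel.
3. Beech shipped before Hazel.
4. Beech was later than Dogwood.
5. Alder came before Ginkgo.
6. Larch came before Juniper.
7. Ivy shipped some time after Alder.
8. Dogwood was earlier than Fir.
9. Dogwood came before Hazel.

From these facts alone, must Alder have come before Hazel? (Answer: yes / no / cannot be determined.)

Chain the constraints: Alder → Ginkgo → Hazel. Each link is directly stated, so Alder comes before Hazel.

yes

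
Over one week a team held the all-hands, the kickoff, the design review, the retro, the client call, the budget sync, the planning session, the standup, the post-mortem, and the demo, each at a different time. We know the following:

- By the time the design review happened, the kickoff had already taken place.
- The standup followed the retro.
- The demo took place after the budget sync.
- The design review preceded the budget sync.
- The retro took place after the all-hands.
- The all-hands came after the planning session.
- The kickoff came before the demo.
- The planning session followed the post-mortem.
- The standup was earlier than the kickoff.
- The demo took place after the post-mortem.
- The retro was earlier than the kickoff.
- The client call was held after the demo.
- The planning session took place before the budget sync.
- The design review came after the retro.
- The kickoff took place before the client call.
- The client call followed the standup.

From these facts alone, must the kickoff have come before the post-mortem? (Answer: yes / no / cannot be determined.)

no

Tracing the constraints gives the post-mortem → the planning session → the all-hands → the retro → the kickoff, so the post-mortem must come before the kickoff.
That means the kickoff cannot be before the post-mortem.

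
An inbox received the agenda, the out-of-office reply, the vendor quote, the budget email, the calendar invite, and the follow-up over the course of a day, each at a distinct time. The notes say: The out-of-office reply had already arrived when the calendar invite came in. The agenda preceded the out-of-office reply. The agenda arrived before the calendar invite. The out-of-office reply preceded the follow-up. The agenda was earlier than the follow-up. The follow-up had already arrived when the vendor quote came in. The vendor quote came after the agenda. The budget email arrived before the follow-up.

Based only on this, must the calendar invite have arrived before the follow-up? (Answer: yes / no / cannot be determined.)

cannot be determined

No chain of stated constraints runs from the calendar invite to the follow-up, and none runs from the follow-up to the calendar invite either.
So the relative order of the calendar invite and the follow-up is not fixed by the given facts.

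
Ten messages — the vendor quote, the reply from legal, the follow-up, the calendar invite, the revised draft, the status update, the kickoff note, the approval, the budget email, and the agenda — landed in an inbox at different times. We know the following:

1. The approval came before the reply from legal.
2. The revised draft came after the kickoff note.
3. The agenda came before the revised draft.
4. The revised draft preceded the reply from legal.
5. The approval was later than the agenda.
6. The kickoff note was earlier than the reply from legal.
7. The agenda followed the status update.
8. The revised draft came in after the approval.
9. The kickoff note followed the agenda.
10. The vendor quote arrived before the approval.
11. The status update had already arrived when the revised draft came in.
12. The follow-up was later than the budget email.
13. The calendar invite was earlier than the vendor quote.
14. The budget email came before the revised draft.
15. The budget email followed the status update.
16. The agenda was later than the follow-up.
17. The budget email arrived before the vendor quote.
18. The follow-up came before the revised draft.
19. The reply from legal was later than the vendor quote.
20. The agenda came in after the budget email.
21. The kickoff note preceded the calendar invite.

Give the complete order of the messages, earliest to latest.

The constraints fix every adjacent pair, so only one ordering works:
the status update → the budget email → the follow-up → the agenda → the kickoff note → the calendar invite → the vendor quote → the approval → the revised draft → the reply from legal.

the status update, the budget email, the follow-up, the agenda, the kickoff note, the calendar invite, the vendor quote, the approval, the revised draft, the reply from legal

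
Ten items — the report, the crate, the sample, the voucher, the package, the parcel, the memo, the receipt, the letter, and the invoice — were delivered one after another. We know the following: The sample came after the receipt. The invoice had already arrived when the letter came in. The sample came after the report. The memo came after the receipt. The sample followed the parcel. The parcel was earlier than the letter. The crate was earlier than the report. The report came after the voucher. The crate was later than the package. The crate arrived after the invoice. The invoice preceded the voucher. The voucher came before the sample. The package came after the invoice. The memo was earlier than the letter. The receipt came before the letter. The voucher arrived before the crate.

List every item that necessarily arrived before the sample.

Directly stated before the sample: the parcel, the receipt, the report, and the voucher.
The crate reaches the sample via the crate → the report → the sample.
The invoice reaches the sample via the invoice → the voucher → the sample.
The package reaches the sample via the package → the crate → the report → the sample.
No chain forces the letter (or any of the others) ahead of the sample.

the crate, the invoice, the package, the parcel, the receipt, the report, the voucher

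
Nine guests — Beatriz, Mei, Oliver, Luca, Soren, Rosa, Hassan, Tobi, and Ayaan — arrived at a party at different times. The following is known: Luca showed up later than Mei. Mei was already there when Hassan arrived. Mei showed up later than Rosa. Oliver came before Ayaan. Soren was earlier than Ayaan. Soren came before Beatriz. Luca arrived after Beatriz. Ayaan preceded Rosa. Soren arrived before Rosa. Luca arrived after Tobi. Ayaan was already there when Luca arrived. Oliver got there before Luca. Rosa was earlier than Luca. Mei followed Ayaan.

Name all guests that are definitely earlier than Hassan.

Ayaan, Mei, Oliver, Rosa, Soren

Directly stated before Hassan: Mei.
Ayaan reaches Hassan via Ayaan → Mei → Hassan.
Oliver reaches Hassan via Oliver → Ayaan → Mei → Hassan.
Rosa reaches Hassan via Rosa → Mei → Hassan.
Likewise Soren reaches Hassan by chaining the stated constraints.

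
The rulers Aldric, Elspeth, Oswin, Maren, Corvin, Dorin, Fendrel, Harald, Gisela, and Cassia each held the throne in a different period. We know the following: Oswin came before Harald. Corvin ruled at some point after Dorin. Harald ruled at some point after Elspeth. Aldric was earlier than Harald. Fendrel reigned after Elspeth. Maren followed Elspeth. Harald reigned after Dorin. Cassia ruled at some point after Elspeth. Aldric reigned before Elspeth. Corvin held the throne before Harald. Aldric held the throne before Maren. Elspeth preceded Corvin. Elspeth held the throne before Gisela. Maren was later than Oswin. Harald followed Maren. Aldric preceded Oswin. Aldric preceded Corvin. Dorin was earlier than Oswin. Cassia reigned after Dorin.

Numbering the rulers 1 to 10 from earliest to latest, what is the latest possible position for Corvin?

Corvin must come before Harald — 1 ruler forced after them.
Everything else can be placed before Corvin in some valid order, so Corvin can sit as late as position 10 − 1 = 9.

9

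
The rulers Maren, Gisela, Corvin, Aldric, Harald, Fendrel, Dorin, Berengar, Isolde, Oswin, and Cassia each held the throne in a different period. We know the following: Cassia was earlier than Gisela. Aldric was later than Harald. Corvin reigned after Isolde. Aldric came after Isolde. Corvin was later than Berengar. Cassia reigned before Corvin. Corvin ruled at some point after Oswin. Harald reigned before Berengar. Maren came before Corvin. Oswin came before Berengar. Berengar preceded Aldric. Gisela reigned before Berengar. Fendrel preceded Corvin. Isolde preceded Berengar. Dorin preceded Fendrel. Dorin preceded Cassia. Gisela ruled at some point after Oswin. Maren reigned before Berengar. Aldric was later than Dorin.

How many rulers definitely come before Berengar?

Directly stated before Berengar: Gisela, Harald, Isolde, Maren, and Oswin.
Cassia reaches Berengar via Cassia → Gisela → Berengar.
Dorin reaches Berengar via Dorin → Cassia → Gisela → Berengar.
No chain forces Fendrel (or any of the others) ahead of Berengar.
That's Cassia, Dorin, Gisela, Harald, Isolde, Maren, and Oswin — 7 in all.

7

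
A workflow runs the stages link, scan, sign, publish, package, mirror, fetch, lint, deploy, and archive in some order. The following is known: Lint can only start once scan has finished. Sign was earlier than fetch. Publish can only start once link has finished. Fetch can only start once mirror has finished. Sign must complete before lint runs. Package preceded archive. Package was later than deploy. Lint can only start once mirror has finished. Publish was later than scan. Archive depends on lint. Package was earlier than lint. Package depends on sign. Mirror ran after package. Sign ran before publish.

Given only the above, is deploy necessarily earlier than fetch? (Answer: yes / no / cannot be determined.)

yes

Chain the constraints: deploy → package → mirror → fetch. Each link is directly stated, so deploy comes before fetch.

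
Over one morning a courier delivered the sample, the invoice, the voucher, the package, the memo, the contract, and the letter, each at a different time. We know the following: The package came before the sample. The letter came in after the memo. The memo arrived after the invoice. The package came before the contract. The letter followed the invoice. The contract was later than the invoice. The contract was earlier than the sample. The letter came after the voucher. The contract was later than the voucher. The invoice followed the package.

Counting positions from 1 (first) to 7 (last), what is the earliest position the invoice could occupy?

2

The package must come before the invoice — 1 forced predecessor.
Nothing else is forced ahead of the invoice, so its earliest slot is position 1 + 1 = 2.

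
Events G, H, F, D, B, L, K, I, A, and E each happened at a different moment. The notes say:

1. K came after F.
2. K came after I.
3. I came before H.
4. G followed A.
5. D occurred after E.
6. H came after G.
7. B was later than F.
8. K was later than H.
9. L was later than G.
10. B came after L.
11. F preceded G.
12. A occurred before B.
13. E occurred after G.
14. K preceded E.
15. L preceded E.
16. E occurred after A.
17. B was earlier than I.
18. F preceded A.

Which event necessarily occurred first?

F has a chain of constraints placing it before every other event, so F must be first.

F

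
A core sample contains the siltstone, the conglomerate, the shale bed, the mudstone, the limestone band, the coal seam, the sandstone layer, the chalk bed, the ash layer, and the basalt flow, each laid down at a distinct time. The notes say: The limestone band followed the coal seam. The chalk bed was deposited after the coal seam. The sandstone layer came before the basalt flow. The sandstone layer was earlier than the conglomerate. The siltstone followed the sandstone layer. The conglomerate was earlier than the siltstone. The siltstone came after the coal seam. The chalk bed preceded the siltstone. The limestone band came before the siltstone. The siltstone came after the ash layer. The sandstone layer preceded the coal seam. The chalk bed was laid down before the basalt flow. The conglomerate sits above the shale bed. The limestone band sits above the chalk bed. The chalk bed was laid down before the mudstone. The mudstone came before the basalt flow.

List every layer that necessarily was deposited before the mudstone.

Directly stated before the mudstone: the chalk bed.
The coal seam reaches the mudstone via the coal seam → the chalk bed → the mudstone.
The sandstone layer reaches the mudstone via the sandstone layer → the coal seam → the chalk bed → the mudstone.
No chain forces the siltstone (or any of the others) ahead of the mudstone.

the chalk bed, the coal seam, the sandstone layer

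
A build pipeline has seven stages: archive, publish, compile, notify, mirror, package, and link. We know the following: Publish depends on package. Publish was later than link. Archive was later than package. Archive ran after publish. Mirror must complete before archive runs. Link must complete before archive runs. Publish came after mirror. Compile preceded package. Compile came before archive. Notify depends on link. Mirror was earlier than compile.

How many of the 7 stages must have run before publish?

4

Directly stated before publish: link, mirror, and package.
Compile reaches publish via compile → package → publish.
That's compile, link, mirror, and package — 4 in all.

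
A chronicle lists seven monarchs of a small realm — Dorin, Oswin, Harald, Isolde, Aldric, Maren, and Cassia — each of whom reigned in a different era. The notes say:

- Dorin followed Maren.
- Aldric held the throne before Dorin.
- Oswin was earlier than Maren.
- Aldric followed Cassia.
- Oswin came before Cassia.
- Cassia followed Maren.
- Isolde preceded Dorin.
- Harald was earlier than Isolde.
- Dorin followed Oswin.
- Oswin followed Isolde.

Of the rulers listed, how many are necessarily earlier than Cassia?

Directly stated before Cassia: Maren and Oswin.
Harald reaches Cassia via Harald → Isolde → Oswin → Cassia.
Isolde reaches Cassia via Isolde → Oswin → Cassia.
No chain forces Aldric (or any of the others) ahead of Cassia.
That's Harald, Isolde, Maren, and Oswin — 4 in all.

4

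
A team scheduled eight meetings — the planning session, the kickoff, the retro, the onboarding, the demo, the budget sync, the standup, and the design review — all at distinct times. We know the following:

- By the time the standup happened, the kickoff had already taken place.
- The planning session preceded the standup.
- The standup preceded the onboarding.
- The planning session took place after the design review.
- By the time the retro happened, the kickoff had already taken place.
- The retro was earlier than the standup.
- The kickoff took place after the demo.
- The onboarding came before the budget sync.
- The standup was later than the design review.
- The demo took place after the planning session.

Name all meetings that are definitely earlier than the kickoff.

the demo, the design review, the planning session

Directly stated before the kickoff: the demo.
The design review reaches the kickoff via the design review → the planning session → the demo → the kickoff.
The planning session reaches the kickoff via the planning session → the demo → the kickoff.
No chain forces the onboarding (or any of the others) ahead of the kickoff.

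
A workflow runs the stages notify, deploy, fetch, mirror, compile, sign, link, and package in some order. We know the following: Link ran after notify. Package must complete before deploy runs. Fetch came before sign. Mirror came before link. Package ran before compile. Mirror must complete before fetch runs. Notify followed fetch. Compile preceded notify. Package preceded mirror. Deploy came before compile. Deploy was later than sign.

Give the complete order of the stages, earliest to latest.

The constraints fix every adjacent pair, so only one ordering works:
package → mirror → fetch → sign → deploy → compile → notify → link.

package, mirror, fetch, sign, deploy, compile, notify, link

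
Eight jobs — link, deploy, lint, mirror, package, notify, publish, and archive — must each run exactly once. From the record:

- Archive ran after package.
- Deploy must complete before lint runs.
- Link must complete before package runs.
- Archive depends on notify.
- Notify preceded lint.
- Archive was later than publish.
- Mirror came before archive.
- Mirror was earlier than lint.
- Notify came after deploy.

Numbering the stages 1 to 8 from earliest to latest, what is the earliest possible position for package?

Link must come before package — 1 forced predecessor.
Nothing else is forced ahead of package, so its earliest slot is position 1 + 1 = 2.

2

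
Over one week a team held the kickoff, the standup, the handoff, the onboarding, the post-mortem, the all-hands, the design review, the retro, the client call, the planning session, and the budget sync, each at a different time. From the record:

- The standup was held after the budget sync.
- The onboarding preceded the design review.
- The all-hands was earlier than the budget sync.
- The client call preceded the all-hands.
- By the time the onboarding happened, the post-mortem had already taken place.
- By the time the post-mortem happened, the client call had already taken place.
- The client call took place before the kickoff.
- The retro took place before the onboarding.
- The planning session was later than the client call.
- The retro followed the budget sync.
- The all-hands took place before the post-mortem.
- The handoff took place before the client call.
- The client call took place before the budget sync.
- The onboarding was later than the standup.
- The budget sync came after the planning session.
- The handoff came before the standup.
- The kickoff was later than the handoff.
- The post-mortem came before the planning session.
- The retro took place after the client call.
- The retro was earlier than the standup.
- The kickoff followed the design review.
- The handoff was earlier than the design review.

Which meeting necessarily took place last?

the kickoff

Every other meeting has a chain of constraints placing it before the kickoff, so the kickoff is last.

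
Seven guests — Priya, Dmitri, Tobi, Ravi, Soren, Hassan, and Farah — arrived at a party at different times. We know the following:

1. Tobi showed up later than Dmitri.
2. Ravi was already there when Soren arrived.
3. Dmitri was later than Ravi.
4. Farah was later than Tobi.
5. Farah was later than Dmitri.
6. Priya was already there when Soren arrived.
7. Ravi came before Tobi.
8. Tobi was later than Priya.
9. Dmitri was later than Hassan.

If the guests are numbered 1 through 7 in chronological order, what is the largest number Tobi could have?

6

Tobi must come before Farah — 1 guest forced after them.
Everything else can be placed before Tobi in some valid order, so Tobi can sit as late as position 7 − 1 = 6.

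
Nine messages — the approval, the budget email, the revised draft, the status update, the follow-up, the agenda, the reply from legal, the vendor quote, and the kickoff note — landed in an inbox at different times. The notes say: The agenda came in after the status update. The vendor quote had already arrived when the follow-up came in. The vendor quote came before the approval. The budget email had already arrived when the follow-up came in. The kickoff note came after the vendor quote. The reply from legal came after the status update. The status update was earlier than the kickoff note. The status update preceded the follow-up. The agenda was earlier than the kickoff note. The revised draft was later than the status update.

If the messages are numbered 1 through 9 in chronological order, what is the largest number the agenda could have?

8

The agenda must come before the kickoff note — 1 message forced after it.
Everything else can be placed before the agenda in some valid order, so the agenda can sit as late as position 9 − 1 = 8.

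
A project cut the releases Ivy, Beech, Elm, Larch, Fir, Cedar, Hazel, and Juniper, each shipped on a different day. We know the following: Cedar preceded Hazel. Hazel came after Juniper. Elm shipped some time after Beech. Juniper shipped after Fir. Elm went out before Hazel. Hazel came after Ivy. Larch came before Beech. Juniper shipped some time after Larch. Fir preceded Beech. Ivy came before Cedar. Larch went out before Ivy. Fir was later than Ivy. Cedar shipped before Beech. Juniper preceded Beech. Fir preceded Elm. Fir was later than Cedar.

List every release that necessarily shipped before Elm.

Directly stated before Elm: Beech and Fir.
Cedar reaches Elm via Cedar → Fir → Elm.
Ivy reaches Elm via Ivy → Fir → Elm.
Juniper reaches Elm via Juniper → Beech → Elm.
Likewise Larch reaches Elm by chaining the stated constraints.

Beech, Cedar, Fir, Ivy, Juniper, Larch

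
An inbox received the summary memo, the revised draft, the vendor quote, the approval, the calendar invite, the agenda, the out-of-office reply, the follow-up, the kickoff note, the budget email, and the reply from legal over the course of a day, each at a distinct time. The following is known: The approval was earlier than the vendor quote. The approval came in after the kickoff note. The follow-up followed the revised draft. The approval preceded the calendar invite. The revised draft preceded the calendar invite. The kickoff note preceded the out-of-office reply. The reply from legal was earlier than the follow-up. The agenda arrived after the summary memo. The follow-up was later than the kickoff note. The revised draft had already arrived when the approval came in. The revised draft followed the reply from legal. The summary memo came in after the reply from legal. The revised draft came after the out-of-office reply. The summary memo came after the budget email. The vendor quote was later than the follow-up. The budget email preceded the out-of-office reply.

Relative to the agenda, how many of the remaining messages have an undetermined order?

Forced before the agenda: the budget email, the reply from legal, and the summary memo.
That leaves the approval, the calendar invite, the follow-up, the kickoff note, the out-of-office reply, the revised draft, and the vendor quote with no forced order relative to the agenda — 7.

7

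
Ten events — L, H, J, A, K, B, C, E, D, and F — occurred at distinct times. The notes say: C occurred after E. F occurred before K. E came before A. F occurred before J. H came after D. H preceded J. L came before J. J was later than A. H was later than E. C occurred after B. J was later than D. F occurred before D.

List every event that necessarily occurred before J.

A, D, E, F, H, L

Directly stated before J: A, D, F, H, and L.
E reaches J via E → A → J.
No chain forces C (or any of the others) ahead of J.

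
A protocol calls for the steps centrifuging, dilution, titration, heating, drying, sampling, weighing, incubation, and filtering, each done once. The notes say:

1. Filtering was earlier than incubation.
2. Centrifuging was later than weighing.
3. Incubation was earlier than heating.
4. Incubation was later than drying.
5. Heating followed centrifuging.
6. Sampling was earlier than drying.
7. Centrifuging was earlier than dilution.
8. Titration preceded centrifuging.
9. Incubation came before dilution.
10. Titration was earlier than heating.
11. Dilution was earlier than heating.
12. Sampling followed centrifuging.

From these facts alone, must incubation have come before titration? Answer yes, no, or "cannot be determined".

no

Tracing the constraints gives titration → centrifuging → sampling → drying → incubation, so titration must come before incubation.
That means incubation cannot be before titration.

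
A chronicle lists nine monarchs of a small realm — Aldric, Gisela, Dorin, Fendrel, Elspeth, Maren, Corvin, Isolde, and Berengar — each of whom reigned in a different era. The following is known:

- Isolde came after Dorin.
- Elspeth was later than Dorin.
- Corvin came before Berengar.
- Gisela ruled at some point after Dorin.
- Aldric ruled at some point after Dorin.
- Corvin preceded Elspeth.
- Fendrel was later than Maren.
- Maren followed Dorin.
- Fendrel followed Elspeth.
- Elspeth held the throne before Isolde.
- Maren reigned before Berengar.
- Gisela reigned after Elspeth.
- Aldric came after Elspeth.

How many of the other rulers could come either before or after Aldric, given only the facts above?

Forced before Aldric: Corvin, Dorin, and Elspeth.
That leaves Berengar, Fendrel, Gisela, Isolde, and Maren with no forced order relative to Aldric — 5.

5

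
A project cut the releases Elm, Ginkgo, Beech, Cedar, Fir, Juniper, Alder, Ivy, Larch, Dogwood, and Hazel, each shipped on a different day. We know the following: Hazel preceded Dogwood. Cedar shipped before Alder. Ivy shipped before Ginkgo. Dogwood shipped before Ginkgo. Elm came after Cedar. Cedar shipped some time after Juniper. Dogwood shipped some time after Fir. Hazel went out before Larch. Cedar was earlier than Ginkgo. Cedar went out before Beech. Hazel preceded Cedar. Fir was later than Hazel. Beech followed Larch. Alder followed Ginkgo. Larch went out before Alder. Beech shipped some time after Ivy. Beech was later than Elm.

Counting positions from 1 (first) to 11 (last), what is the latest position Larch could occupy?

Larch must come before Alder and Beech — 2 releases forced after it.
Everything else can be placed before Larch in some valid order, so Larch can sit as late as position 11 − 2 = 9.

9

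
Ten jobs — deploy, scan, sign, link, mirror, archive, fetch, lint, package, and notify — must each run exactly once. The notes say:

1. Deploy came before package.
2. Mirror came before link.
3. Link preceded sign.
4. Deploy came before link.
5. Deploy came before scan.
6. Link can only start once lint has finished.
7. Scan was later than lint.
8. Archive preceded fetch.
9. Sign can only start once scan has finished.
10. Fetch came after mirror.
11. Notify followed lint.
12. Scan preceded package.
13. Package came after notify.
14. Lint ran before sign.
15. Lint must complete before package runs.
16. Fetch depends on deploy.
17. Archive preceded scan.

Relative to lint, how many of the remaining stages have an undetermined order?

4

Forced after lint: link, notify, package, scan, and sign.
That leaves archive, deploy, fetch, and mirror with no forced order relative to lint — 4.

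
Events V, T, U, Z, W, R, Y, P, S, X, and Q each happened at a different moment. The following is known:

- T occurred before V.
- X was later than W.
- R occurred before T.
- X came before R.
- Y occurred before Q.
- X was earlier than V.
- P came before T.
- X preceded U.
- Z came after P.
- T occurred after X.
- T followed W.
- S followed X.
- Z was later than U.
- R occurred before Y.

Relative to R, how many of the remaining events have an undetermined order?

Forced before R: W and X; forced after R: Q, T, V, and Y.
That leaves P, S, U, and Z with no forced order relative to R — 4.

4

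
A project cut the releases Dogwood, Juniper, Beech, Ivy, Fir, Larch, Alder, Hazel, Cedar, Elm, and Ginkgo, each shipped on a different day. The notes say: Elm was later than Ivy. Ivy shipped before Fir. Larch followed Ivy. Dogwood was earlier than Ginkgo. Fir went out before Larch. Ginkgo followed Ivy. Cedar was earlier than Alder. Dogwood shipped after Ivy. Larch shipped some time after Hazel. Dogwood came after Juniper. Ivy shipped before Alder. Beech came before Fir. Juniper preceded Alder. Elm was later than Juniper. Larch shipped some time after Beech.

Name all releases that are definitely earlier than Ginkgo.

Directly stated before Ginkgo: Dogwood and Ivy.
Juniper reaches Ginkgo via Juniper → Dogwood → Ginkgo.

Dogwood, Ivy, Juniper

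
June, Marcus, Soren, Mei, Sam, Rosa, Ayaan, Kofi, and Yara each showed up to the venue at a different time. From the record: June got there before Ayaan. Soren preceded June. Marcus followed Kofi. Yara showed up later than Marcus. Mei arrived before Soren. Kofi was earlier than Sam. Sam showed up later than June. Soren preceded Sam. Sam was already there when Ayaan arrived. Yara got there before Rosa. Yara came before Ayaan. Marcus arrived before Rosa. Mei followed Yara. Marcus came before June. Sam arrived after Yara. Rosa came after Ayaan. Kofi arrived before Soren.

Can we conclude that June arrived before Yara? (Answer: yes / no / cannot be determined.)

Tracing the constraints gives Yara → Mei → Soren → June, so Yara must come before June.
That means June cannot be before Yara.

no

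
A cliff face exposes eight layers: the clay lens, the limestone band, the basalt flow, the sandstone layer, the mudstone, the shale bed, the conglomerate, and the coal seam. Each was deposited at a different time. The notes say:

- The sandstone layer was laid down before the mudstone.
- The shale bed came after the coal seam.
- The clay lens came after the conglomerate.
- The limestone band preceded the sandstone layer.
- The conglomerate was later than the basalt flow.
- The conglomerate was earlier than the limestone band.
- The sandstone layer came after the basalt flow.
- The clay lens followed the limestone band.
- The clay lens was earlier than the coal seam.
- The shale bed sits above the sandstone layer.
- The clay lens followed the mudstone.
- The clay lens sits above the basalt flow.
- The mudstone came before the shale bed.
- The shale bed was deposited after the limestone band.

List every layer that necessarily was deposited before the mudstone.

Directly stated before the mudstone: the sandstone layer.
The basalt flow reaches the mudstone via the basalt flow → the sandstone layer → the mudstone.
The conglomerate reaches the mudstone via the conglomerate → the limestone band → the sandstone layer → the mudstone.
The limestone band reaches the mudstone via the limestone band → the sandstone layer → the mudstone.
No chain forces the coal seam (or any of the others) ahead of the mudstone.

the basalt flow, the conglomerate, the limestone band, the sandstone layer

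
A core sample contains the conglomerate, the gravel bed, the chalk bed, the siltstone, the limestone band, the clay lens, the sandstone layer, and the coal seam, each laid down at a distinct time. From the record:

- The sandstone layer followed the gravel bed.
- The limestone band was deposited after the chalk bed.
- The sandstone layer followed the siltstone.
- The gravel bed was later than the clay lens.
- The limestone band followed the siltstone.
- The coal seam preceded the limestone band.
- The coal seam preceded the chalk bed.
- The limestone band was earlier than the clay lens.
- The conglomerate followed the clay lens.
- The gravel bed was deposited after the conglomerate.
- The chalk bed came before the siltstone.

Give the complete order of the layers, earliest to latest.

The constraints fix every adjacent pair, so only one ordering works:
the coal seam → the chalk bed → the siltstone → the limestone band → the clay lens → the conglomerate → the gravel bed → the sandstone layer.

the coal seam, the chalk bed, the siltstone, the limestone band, the clay lens, the conglomerate, the gravel bed, the sandstone layer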